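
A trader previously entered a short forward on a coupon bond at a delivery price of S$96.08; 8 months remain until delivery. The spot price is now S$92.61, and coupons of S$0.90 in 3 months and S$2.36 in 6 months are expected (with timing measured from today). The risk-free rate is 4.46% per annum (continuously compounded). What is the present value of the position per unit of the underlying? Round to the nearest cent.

S$3.85

PV(remaining coupons) I = 0.90·e^(−0.0446·3/12) + 2.36·e^(−0.0446·6/12) = 3.1980
Current forward F = (S − I)·e^(rT) = (92.61 − 3.1980)·e^(0.0446·8/12) = 89.4120 × 1.030180 = 92.1105
Value (long) = (F − K)·e^(−rT) = (92.1105 − 96.08) × 0.970704 = -3.8532
Short position value = −(long value) = S$3.85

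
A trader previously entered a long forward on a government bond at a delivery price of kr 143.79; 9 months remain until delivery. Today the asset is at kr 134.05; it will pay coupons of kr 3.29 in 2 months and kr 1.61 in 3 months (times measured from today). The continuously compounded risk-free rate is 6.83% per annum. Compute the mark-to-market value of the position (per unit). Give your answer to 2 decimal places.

-kr 7.40

PV(remaining coupons) I = 3.29·e^(−0.0683·2/12) + 1.61·e^(−0.0683·3/12) = 4.8355
Current forward F = (S − I)·e^(rT) = (134.05 − 4.8355)·e^(0.0683·9/12) = 129.2145 × 1.052560 = 136.0060
Value (long) = (F − K)·e^(−rT) = (136.0060 − 143.79) × 0.950065 = -7.3953
Value = -kr 7.40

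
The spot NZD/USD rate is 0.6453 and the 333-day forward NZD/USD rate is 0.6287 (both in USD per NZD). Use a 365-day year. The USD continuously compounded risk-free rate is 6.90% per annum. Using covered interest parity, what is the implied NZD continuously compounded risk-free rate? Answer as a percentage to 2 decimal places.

9.76%

F = S·e^((r_USD − r_NZD)T) ⇒ r_NZD = r_USD − ln(F/S)/T
ln(0.6287/0.6453) = -0.026061; /(333/365) = -0.028565
r_NZD = 0.0690 + 0.028565 = 0.097565
r_NZD = 9.76%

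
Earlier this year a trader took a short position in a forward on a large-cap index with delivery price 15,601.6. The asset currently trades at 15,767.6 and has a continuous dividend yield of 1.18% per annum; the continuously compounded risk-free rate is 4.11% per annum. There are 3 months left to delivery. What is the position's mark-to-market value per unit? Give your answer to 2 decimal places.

-279.04

Current fair forward for the remaining 3 months: F = S·e^((r − q)·T), (r − q) = 0.0411 − 0.0118 = 0.0293
F = 15767.6 · e^(0.0293 × 3/12) = 15767.6 × 1.00735189 = 15883.5217
Value of long forward = (F − K)·e^(−rT) = (15883.5217 − 15601.6) · e^(−0.0411·3/12)
= 281.9217 × 0.98977761 = 279.04
Short position value = −(long value) = -279.04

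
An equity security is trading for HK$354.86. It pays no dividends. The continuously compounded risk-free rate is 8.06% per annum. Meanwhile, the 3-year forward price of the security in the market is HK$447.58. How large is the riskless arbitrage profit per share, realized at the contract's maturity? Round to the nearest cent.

Fair forward: F* = S·e^(carry·T), with carry = r = 0.0806
F* = 354.86 · e^(0.0806 × 3) = 354.86 · e^0.241800 = 354.86 × 1.273539 = HK$451.9280
Market HK$447.58 < fair HK$451.9280: forward underpriced → reverse cash-and-carry (short spot, go long the forward).
At maturity, profit = |F_mkt − F*| = |447.58 − 451.9280| = HK$4.35 per share

HK$4.35 per share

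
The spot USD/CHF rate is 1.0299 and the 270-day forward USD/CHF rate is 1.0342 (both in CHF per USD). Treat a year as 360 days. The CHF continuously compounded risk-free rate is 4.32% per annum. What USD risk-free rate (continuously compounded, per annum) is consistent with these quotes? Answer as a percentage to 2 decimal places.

3.76%

F = S·e^((r_CHF − r_USD)T) ⇒ r_USD = r_CHF − ln(F/S)/T
ln(1.0342/1.0299) = 0.004166; /(270/360) = 0.005555
r_USD = 0.0432 − 0.005555 = 0.037645
r_USD = 3.76%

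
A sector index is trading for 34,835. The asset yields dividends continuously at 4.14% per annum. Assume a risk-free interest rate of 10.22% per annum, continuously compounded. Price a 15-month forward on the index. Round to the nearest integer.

F = S·e^((r − q)T) = 34835 · e^((0.1022 − 0.0414) × 15/12)
= 34835 · e^0.076000 = 34835 × 1.078963
F = 37,586

37,586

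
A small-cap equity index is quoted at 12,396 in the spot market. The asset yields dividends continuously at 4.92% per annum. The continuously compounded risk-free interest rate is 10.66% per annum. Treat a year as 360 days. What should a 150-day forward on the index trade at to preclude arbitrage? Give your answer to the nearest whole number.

12,696

F = S·e^((r − q)T) = 12396 · e^((0.1066 − 0.0492) × 150/360)
= 12396 · e^0.023917 = 12396 × 1.024205
F = 12,696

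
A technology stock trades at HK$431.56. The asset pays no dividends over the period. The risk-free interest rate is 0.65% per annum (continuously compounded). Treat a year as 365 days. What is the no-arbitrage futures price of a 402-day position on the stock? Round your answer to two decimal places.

HK$434.66

F = S·e^(rT) = 431.56 · e^(0.0065 × 402/365)
= 431.56 · e^0.007159 = 431.56 × 1.007185
F = HK$434.66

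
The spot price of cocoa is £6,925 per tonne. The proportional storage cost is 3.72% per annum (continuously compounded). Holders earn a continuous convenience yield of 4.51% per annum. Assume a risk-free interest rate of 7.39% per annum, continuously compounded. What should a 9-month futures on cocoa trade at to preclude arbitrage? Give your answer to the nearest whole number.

Net carry = r + u − y = 0.0739 + 0.0372 − 0.0451 = 0.0660
F = S·e^((r+u−y)T) = 6925 · e^(0.0660 × 9/12) = 6925 · e^0.049500
= 6925 × 1.050746 = £7,276 per tonne

£7,276 per tonne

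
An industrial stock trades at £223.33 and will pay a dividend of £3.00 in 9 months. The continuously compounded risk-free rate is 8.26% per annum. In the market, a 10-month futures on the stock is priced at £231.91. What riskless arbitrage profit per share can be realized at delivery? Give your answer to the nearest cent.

£4.31 per share

PV(dividends) I = 3.00·e^(−0.0826·9/12) = 2.8198
Fair futures F* = (S − I)·e^(rT) = (223.33 − 2.8198)·e^0.068833 = 220.5102 × 1.071257 = 236.2231
Market £231.91 < fair 236.2231: forward underpriced → reverse cash-and-carry (short the stock, invest proceeds at r, pay the dividends, go long the forward).
Profit at T = |F_mkt − F*| = |231.91 − 236.2231| = £4.31 per share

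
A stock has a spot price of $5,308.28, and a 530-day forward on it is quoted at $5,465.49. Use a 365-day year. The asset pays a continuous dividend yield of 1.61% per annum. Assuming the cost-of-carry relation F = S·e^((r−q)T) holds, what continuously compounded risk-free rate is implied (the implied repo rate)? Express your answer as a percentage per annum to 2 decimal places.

3.62%

From F = S·e^((r−q)T): (r − q) = ln(F/S)/T
ln(5465.49/5308.28) = ln(1.029616) = 0.029186
(r − q) = 0.029186 / (530/365) = 0.020100
r = ln(F/S)/T + q = 0.020100 + 0.0161 = 0.036200
r = 3.62%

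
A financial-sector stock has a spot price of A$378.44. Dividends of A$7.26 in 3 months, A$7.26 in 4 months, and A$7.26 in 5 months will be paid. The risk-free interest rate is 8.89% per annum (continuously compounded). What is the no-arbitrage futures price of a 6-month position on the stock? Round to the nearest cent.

PV(dividends) I = 7.26·e^(−0.0889·3/12) + 7.26·e^(−0.0889·4/12) + 7.26·e^(−0.0889·5/12)
I = 7.1004 + 7.0480 + 6.9960 = 21.1444
F = (S − I)·e^(rT) = (378.44 − 21.1444) · e^(0.0889·6/12)
= 357.2956 · e^0.044450 = 357.2956 × 1.045453 = A$373.54

A$373.54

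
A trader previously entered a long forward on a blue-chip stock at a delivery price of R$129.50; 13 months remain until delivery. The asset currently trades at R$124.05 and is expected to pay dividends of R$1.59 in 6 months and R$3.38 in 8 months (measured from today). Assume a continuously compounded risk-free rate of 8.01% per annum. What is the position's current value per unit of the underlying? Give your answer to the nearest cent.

R$0.58

PV(remaining dividends) I = 1.59·e^(−0.0801·6/12) + 3.38·e^(−0.0801·8/12) = 4.7318
Current forward F = (S − I)·e^(rT) = (124.05 − 4.7318)·e^(0.0801·13/12) = 119.3182 × 1.090651 = 130.1345
Value (long) = (F − K)·e^(−rT) = (130.1345 − 129.50) × 0.916883 = 0.5818
Value = R$0.58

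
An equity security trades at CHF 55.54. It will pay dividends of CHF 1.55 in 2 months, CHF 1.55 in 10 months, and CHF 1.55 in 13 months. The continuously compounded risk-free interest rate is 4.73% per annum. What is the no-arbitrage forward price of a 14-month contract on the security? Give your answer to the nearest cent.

PV(dividends) I = 1.55·e^(−0.0473·2/12) + 1.55·e^(−0.0473·10/12) + 1.55·e^(−0.0473·13/12)
I = 1.5378 + 1.4901 + 1.4726 = 4.5005
F = (S − I)·e^(rT) = (55.54 − 4.5005) · e^(0.0473·14/12)
= 51.0395 · e^0.055183 = 51.0395 × 1.056734 = CHF 53.94

CHF 53.94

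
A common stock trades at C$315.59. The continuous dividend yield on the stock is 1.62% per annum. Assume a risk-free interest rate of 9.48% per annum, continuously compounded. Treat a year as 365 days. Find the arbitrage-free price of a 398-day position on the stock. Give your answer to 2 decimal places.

F = S·e^((r − q)T) = 315.59 · e^((0.0948 − 0.0162) × 398/365)
= 315.59 · e^0.085706 = 315.59 × 1.089486
F = C$343.83

C$343.83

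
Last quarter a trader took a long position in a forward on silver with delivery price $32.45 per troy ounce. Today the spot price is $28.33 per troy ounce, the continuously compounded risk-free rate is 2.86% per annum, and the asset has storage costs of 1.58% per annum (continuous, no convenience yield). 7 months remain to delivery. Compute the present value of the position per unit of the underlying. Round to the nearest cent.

Current fair forward for the remaining 7 months: F = S·e^((r + u)·T), (r + u) = 0.0286 + 0.0158 = 0.0444
F = 28.33 · e^(0.0444 × 7/12) = 28.33 × 1.026238 = 29.0733
Value of long forward = (F − K)·e^(−rT) = (29.0733 − 32.45) · e^(−0.0286·7/12)
= -3.3767 × 0.983455 = -3.32

-$3.32 per troy ounce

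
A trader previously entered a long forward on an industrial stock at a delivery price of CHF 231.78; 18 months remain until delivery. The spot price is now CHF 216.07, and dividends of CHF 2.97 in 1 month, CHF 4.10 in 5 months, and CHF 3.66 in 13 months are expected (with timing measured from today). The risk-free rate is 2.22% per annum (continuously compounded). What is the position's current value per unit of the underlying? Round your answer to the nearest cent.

PV(remaining dividends) I = 2.97·e^(−0.0222·1/12) + 4.10·e^(−0.0222·5/12) + 3.66·e^(−0.0222·13/12) = 10.5998
Current forward F = (S − I)·e^(rT) = (216.07 − 10.5998)·e^(0.0222·18/12) = 205.4702 × 1.033861 = 212.4276
Value (long) = (F − K)·e^(−rT) = (212.4276 − 231.78) × 0.967248 = -18.7186
Value = -CHF 18.72

-CHF 18.72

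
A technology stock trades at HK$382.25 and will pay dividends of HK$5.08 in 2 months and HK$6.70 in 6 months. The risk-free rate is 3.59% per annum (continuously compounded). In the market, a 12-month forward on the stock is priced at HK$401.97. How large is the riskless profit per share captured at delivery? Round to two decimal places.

HK$17.80 per share

PV(dividends) I = 5.08·e^(−0.0359·2/12) + 6.70·e^(−0.0359·6/12) = 11.6305
Fair forward F* = (S − I)·e^(rT) = (382.25 − 11.6305)·e^0.035900 = 370.6195 × 1.036552 = 384.1664
Market HK$401.97 > fair 384.1664: forward overpriced → cash-and-carry (borrow at r, buy the stock and collect the dividends, short the forward).
Profit at T = |F_mkt − F*| = |401.97 − 384.1664| = HK$17.80 per share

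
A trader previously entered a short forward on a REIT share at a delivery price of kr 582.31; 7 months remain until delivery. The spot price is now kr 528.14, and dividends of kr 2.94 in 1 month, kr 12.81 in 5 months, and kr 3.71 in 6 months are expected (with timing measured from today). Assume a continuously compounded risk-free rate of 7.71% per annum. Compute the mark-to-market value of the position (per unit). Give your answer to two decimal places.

kr 47.46

PV(remaining dividends) I = 2.94·e^(−0.0771·1/12) + 12.81·e^(−0.0771·5/12) + 3.71·e^(−0.0771·6/12) = 18.8959
Current forward F = (S − I)·e^(rT) = (528.14 − 18.8959)·e^(0.0771·7/12) = 509.2441 × 1.046002 = 532.6703
Value (long) = (F − K)·e^(−rT) = (532.6703 − 582.31) × 0.956021 = -47.4566
Short position value = −(long value) = kr 47.46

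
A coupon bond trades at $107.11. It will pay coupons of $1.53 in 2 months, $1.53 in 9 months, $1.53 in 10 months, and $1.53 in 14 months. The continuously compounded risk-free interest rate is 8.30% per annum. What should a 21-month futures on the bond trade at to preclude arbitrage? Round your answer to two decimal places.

$117.19

PV(coupons) I = 1.53·e^(−0.0830·2/12) + 1.53·e^(−0.0830·9/12) + 1.53·e^(−0.0830·10/12) + 1.53·e^(−0.0830·14/12)
I = 1.5090 + 1.4377 + 1.4278 + 1.3888 = 5.7633
F = (S − I)·e^(rT) = (107.11 − 5.7633) · e^(0.0830·21/12)
= 101.3467 · e^0.145250 = 101.3467 × 1.156329 = $117.19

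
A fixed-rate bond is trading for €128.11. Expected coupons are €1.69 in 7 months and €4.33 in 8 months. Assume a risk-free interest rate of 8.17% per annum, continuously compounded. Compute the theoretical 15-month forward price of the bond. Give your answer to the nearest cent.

PV(coupons) I = 1.69·e^(−0.0817·7/12) + 4.33·e^(−0.0817·8/12)
I = 1.6113 + 4.1005 = 5.7118
F = (S − I)·e^(rT) = (128.11 − 5.7118) · e^(0.0817·15/12)
= 122.3982 · e^0.102125 = 122.3982 × 1.107522 = €135.56

€135.56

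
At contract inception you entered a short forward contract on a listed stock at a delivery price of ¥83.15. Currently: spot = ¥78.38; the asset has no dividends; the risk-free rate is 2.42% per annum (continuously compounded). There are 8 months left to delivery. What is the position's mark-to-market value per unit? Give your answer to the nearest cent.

Current fair forward for the remaining 8 months: F = S·e^(r·T), r = 0.0242
F = 78.38 · e^(0.0242 × 8/12) = 78.38 × 1.016264 = 79.6548
Value of long forward = (F − K)·e^(−rT) = (79.6548 − 83.15) · e^(−0.0242·8/12)
= -3.4952 × 0.983996 = -3.44
Short position value = −(long value) = ¥3.44

¥3.44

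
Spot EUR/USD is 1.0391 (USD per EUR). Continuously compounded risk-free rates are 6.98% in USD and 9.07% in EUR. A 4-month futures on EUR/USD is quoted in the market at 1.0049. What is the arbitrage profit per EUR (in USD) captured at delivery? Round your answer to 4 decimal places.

Fair futures: F* = S·e^(carry·T), with carry = (r_USD − r_EUR) = 0.0698 − 0.0907 = -0.0209
F* = 1.0391 · e^(-0.0209 × 4/12) = 1.0391 · e^-0.006967 = 1.0391 × 0.993057 = 1.0319
Market 1.0049 < fair 1.0319: forward underpriced → reverse cash-and-carry (short spot, go long the forward).
At maturity, profit = |F_mkt − F*| = |1.0049 − 1.0319| = 0.0270 per EUR (in USD)

0.0270 per EUR (in USD)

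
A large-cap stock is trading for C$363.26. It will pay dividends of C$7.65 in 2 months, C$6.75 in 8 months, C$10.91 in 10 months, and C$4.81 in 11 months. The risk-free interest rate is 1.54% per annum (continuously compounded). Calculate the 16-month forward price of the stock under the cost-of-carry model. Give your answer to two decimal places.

C$340.35

PV(dividends) I = 7.65·e^(−0.0154·2/12) + 6.75·e^(−0.0154·8/12) + 10.91·e^(−0.0154·10/12) + 4.81·e^(−0.0154·11/12)
I = 7.6304 + 6.6811 + 10.7709 + 4.7426 = 29.8250
F = (S − I)·e^(rT) = (363.26 − 29.8250) · e^(0.0154·16/12)
= 333.4350 · e^0.020533 = 333.4350 × 1.020745 = C$340.35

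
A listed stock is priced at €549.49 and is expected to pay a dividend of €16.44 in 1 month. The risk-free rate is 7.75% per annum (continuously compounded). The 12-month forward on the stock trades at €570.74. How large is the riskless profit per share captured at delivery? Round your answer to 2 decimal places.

PV(dividends) I = 16.44·e^(−0.0775·1/12) = 16.3342
Fair forward F* = (S − I)·e^(rT) = (549.49 − 16.3342)·e^0.077500 = 533.1558 × 1.080582 = 576.1186
Market €570.74 < fair 576.1186: forward underpriced → reverse cash-and-carry (short the stock, invest proceeds at r, pay the dividends, go long the forward).
Profit at T = |F_mkt − F*| = |570.74 − 576.1186| = €5.38 per share

€5.38 per share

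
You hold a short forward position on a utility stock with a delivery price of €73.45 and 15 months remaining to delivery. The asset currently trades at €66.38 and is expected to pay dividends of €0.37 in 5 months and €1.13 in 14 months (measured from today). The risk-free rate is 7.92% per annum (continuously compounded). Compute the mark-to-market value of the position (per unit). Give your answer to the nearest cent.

€1.54

PV(remaining dividends) I = 0.37·e^(−0.0792·5/12) + 1.13·e^(−0.0792·14/12) = 1.3883
Current forward F = (S − I)·e^(rT) = (66.38 − 1.3883)·e^(0.0792·15/12) = 64.9917 × 1.104066 = 71.7551
Value (long) = (F − K)·e^(−rT) = (71.7551 − 73.45) × 0.905743 = -1.5351
Short position value = −(long value) = €1.54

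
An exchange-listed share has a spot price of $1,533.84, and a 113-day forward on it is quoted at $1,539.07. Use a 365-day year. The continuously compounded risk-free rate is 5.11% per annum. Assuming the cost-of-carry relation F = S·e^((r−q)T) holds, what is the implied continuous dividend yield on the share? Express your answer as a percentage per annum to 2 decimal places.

From F = S·e^((r−q)T): (r − q) = ln(F/S)/T
ln(1539.07/1533.84) = ln(1.003410) = 0.003404
(r − q) = 0.003404 / (113/365) = 0.010995
q = r − ln(F/S)/T = 0.0511 − 0.010995 = 0.040105
q = 4.01%

4.01%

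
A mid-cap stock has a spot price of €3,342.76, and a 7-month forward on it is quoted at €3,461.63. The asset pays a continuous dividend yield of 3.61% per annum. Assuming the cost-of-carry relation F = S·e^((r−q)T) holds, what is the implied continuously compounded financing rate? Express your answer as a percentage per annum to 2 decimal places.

From F = S·e^((r−q)T): (r − q) = ln(F/S)/T
ln(3461.63/3342.76) = ln(1.035560) = 0.034942
(r − q) = 0.034942 / (7/12) = 0.059901
r = ln(F/S)/T + q = 0.059901 + 0.0361 = 0.096001
r = 9.60%

9.60%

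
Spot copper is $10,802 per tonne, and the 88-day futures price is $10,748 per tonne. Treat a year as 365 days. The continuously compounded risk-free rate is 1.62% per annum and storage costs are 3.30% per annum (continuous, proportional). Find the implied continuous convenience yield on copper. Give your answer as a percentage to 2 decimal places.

F = S·e^((r+u−y)T) ⇒ (r+u−y) = ln(F/S)/T
ln(10748/10802) = -0.005012; /T ⇒ -0.020788
y = r + u − ln(F/S)/T = 0.0162 + 0.0330 + 0.020788 = 0.069988
y = 7.00%

7.00%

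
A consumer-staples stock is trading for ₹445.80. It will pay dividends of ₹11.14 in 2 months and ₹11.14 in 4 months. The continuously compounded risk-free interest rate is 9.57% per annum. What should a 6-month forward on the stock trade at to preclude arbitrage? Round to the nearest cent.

PV(dividends) I = 11.14·e^(−0.0957·2/12) + 11.14·e^(−0.0957·4/12)
I = 10.9637 + 10.7902 = 21.7539
F = (S − I)·e^(rT) = (445.80 − 21.7539) · e^(0.0957·6/12)
= 424.0461 · e^0.047850 = 424.0461 × 1.049013 = ₹444.83

₹444.83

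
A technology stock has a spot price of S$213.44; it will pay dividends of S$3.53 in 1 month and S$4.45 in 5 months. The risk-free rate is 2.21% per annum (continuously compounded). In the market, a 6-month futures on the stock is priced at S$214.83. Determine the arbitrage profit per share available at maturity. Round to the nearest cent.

PV(dividends) I = 3.53·e^(−0.0221·1/12) + 4.45·e^(−0.0221·5/12) = 7.9327
Fair futures F* = (S − I)·e^(rT) = (213.44 − 7.9327)·e^0.011050 = 205.5073 × 1.011111 = 207.7907
Market S$214.83 > fair 207.7907: forward overpriced → cash-and-carry (borrow at r, buy the stock and collect the dividends, short the forward).
Profit at T = |F_mkt − F*| = |214.83 − 207.7907| = S$7.04 per share

S$7.04 per share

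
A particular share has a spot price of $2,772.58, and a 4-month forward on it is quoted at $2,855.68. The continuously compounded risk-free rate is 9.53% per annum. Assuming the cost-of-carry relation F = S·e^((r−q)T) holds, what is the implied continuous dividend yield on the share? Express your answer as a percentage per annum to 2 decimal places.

From F = S·e^((r−q)T): (r − q) = ln(F/S)/T
ln(2855.68/2772.58) = ln(1.029972) = 0.029532
(r − q) = 0.029532 / (4/12) = 0.088596
q = r − ln(F/S)/T = 0.0953 − 0.088596 = 0.006704
q = 0.67%

0.67%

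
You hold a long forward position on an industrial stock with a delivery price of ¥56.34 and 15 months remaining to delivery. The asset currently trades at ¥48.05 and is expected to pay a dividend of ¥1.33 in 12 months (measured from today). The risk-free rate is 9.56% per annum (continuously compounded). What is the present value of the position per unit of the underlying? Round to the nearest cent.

-¥3.15

PV(remaining dividends) I = 1.33·e^(−0.0956·12/12) = 1.2087
Current forward F = (S − I)·e^(rT) = (48.05 − 1.2087)·e^(0.0956·15/12) = 46.8413 × 1.126933 = 52.7870
Value (long) = (F − K)·e^(−rT) = (52.7870 − 56.34) × 0.887364 = -3.1528
Value = -¥3.15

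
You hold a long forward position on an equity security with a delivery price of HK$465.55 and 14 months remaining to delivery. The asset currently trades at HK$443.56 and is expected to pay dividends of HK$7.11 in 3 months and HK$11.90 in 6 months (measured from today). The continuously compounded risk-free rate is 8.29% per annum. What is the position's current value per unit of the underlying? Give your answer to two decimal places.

PV(remaining dividends) I = 7.11·e^(−0.0829·3/12) + 11.90·e^(−0.0829·6/12) = 18.3810
Current forward F = (S − I)·e^(rT) = (443.56 − 18.3810)·e^(0.0829·14/12) = 425.1790 × 1.101548 = 468.3551
Value (long) = (F − K)·e^(−rT) = (468.3551 − 465.55) × 0.907813 = 2.5465
Value = HK$2.55

HK$2.55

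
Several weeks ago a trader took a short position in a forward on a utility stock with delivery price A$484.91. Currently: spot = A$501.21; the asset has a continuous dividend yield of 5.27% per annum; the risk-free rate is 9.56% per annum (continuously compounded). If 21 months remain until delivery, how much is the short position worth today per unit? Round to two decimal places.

Current fair forward for the remaining 21 months: F = S·e^((r − q)·T), (r − q) = 0.0956 − 0.0527 = 0.0429
F = 501.21 · e^(0.0429 × 21/12) = 501.21 × 1.077965 = 540.2868
Value of long forward = (F − K)·e^(−rT) = (540.2868 − 484.91) · e^(−0.0956·21/12)
= 55.3768 × 0.845946 = 46.85
Short position value = −(long value) = -A$46.85

-A$46.85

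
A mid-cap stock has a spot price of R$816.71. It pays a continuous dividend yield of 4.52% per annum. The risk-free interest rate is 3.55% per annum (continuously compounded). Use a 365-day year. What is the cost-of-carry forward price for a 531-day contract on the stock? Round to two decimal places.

F = S·e^((r − q)T) = 816.71 · e^((0.0355 − 0.0452) × 531/365)
= 816.71 · e^-0.014112 = 816.71 × 0.985987
F = R$805.27

R$805.27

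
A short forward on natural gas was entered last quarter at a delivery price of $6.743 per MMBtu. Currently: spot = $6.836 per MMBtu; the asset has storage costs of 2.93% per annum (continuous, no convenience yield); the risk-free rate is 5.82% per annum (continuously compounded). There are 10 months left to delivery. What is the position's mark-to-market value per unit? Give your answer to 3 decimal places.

Current fair forward for the remaining 10 months: F = S·e^((r + u)·T), (r + u) = 0.0582 + 0.0293 = 0.0875
F = 6.836 · e^(0.0875 × 10/12) = 6.836 × 1.075641 = 7.3531
Value of long forward = (F − K)·e^(−rT) = (7.3531 − 6.743) · e^(−0.0582·10/12)
= 0.6101 × 0.952657 = 0.581
Short position value = −(long value) = -$0.581

-$0.581 per MMBtu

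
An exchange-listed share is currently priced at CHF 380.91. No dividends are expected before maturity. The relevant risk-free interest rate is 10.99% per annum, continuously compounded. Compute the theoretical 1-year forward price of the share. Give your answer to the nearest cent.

F = S·e^(rT) = 380.91 · e^(0.1099 × 1)
= 380.91 · e^0.109900 = 380.91 × 1.116166
F = CHF 425.16

CHF 425.16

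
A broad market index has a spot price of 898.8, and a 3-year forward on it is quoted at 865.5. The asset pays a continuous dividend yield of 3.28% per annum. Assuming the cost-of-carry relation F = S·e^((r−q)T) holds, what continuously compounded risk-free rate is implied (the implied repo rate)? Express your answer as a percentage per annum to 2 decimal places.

2.02%

From F = S·e^((r−q)T): (r − q) = ln(F/S)/T
ln(865.5/898.8) = ln(0.962951) = -0.037753
(r − q) = -0.037753 / (3) = -0.012584
r = ln(F/S)/T + q = -0.012584 + 0.0328 = 0.020216
r = 2.02%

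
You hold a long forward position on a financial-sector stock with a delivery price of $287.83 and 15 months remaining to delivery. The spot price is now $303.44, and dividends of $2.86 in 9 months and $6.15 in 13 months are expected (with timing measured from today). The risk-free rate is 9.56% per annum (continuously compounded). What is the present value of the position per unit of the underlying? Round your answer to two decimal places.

$39.82

PV(remaining dividends) I = 2.86·e^(−0.0956·9/12) + 6.15·e^(−0.0956·13/12) = 8.2071
Current forward F = (S − I)·e^(rT) = (303.44 − 8.2071)·e^(0.0956·15/12) = 295.2329 × 1.126933 = 332.7077
Value (long) = (F − K)·e^(−rT) = (332.7077 − 287.83) × 0.887364 = 39.8229
Value = $39.82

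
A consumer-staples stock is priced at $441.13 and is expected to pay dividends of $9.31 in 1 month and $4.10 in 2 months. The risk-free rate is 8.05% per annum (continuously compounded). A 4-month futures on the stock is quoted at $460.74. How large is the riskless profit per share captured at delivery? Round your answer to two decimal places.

$21.27 per share

PV(dividends) I = 9.31·e^(−0.0805·1/12) + 4.10·e^(−0.0805·2/12) = 13.2931
Fair futures F* = (S − I)·e^(rT) = (441.13 − 13.2931)·e^0.026833 = 427.8369 × 1.027196 = 439.4724
Market $460.74 > fair 439.4724: forward overpriced → cash-and-carry (borrow at r, buy the stock and collect the dividends, short the forward).
Profit at T = |F_mkt − F*| = |460.74 − 439.4724| = $21.27 per share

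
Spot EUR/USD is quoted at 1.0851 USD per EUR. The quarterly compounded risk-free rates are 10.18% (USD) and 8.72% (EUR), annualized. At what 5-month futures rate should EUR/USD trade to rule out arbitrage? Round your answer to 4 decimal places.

1.0916

By covered interest parity, F = S · (1+r_USD/4)^(4T) / (1+r_EUR/4)^(4T)
= 1.0851 × 1.042775 / 1.036597 = 1.0851 × 1.005960
F = 1.0916 USD per EUR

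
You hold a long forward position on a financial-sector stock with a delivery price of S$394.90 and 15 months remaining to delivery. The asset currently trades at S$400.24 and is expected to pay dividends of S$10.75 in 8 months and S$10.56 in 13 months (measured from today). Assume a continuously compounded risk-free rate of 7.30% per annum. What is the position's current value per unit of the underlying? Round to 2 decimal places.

PV(remaining dividends) I = 10.75·e^(−0.0730·8/12) + 10.56·e^(−0.0730·13/12) = 19.9964
Current forward F = (S − I)·e^(rT) = (400.24 − 19.9964)·e^(0.0730·15/12) = 380.2436 × 1.095543 = 416.5732
Value (long) = (F − K)·e^(−rT) = (416.5732 − 394.90) × 0.912789 = 19.7831
Value = S$19.78

S$19.78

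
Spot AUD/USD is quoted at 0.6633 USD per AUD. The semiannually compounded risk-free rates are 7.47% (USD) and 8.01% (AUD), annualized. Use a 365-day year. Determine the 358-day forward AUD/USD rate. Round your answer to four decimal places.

By covered interest parity, F = S · (1+r_USD/2)^(2T) / (1+r_AUD/2)^(2T)
= 0.6633 × 1.074583 / 1.080076 = 0.6633 × 0.994914
F = 0.6599 USD per AUD

0.6599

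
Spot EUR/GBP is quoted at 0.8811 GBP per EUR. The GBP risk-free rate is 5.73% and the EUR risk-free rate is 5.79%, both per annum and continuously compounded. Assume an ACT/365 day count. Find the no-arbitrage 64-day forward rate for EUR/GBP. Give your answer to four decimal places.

F = S·e^((r_GBP − r_EUR)T) = 0.8811 · e^((0.0573 − 0.0579) × 64/365)
= 0.8811 · e^-0.000105 = 0.8811 × 0.999895
F = 0.8810 GBP per EUR

0.8810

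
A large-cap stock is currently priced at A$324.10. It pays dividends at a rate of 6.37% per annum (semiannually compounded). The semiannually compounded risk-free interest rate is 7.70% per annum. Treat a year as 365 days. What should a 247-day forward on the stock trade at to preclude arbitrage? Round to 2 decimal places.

F = S · (1+r/2)^(2T) / (1+q/2)^(2T)
= 324.10 × 1.052458 / 1.043348 = 324.10 × 1.008732
F = A$326.93

A$326.93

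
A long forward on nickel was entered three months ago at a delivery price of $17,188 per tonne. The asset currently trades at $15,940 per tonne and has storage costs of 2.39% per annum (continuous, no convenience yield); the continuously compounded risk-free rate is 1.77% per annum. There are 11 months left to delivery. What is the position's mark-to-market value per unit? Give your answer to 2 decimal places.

-$618.30 per tonne

Current fair forward for the remaining 11 months: F = S·e^((r + u)·T), (r + u) = 0.0177 + 0.0239 = 0.0416
F = 15940 · e^(0.0416 × 11/12) = 15940 × 1.03886974 = 16559.5837
Value of long forward = (F − K)·e^(−rT) = (16559.5837 − 17188) · e^(−0.0177·11/12)
= -628.4163 × 0.98390592 = -618.30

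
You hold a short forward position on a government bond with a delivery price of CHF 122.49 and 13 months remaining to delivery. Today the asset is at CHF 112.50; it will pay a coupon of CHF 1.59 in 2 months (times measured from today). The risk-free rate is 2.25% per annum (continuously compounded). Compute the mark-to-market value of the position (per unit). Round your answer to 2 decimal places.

PV(remaining coupons) I = 1.59·e^(−0.0225·2/12) = 1.5840
Current forward F = (S − I)·e^(rT) = (112.50 − 1.5840)·e^(0.0225·13/12) = 110.9160 × 1.024674 = 113.6527
Value (long) = (F − K)·e^(−rT) = (113.6527 − 122.49) × 0.975920 = -8.6245
Short position value = −(long value) = CHF 8.62

CHF 8.62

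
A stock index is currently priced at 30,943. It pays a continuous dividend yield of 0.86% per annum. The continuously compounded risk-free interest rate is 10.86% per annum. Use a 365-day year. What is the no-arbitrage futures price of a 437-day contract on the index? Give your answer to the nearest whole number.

34,879

F = S·e^((r − q)T) = 30943 · e^((0.1086 − 0.0086) × 437/365)
= 30943 · e^0.119726 = 30943 × 1.127188
F = 34,879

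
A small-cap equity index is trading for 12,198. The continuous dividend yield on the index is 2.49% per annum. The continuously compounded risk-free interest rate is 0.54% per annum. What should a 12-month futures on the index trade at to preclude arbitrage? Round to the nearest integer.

11,962

F = S·e^((r − q)T) = 12198 · e^((0.0054 − 0.0249) × 12/12)
= 12198 · e^-0.019500 = 12198 × 0.980689
F = 11,962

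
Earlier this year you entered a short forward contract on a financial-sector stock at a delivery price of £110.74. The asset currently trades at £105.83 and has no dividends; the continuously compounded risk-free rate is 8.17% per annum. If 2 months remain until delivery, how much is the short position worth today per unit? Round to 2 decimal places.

£3.41

Current fair forward for the remaining 2 months: F = S·e^(r·T), r = 0.0817
F = 105.83 · e^(0.0817 × 2/12) = 105.83 × 1.013710 = 107.2809
Value of long forward = (F − K)·e^(−rT) = (107.2809 − 110.74) · e^(−0.0817·2/12)
= -3.4591 × 0.986476 = -3.41
Short position value = −(long value) = £3.41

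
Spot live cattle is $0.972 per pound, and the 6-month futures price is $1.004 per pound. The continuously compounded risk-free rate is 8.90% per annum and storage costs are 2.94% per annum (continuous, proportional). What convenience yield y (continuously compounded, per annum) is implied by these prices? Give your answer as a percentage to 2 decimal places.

5.36%

F = S·e^((r+u−y)T) ⇒ (r+u−y) = ln(F/S)/T
ln(1.004/0.972) = 0.032391; /T ⇒ 0.064782
y = r + u − ln(F/S)/T = 0.0890 + 0.0294 − 0.064782 = 0.053618
y = 5.36%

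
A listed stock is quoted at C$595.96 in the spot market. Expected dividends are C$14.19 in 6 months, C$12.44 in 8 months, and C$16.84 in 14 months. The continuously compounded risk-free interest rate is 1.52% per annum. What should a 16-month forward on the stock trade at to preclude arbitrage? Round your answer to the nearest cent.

C$564.34

PV(dividends) I = 14.19·e^(−0.0152·6/12) + 12.44·e^(−0.0152·8/12) + 16.84·e^(−0.0152·14/12)
I = 14.0826 + 12.3146 + 16.5440 = 42.9412
F = (S − I)·e^(rT) = (595.96 − 42.9412) · e^(0.0152·16/12)
= 553.0188 · e^0.020267 = 553.0188 × 1.020474 = C$564.34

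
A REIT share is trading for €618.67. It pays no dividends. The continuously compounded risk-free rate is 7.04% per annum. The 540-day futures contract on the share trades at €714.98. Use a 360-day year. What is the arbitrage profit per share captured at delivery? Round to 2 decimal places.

Fair futures: F* = S·e^(carry·T), with carry = r = 0.0704
F* = 618.67 · e^(0.0704 × 540/360) = 618.67 · e^0.105600 = 618.67 × 1.111377 = €687.5756
Market €714.98 > fair €687.5756: forward overpriced → cash-and-carry (buy spot, short the forward).
At maturity, profit = |F_mkt − F*| = |714.98 − 687.5756| = €27.40 per share

€27.40 per share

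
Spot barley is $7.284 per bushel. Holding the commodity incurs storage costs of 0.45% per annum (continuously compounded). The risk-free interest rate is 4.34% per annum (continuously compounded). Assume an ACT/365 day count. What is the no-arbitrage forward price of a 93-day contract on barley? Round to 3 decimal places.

Net carry = r + u − y = 0.0434 + 0.0045 − 0.0000 = 0.0479
F = S·e^((r+u−y)T) = 7.284 · e^(0.0479 × 93/365) = 7.284 · e^0.012205
= 7.284 × 1.012280 = $7.373 per bushel

$7.373 per bushel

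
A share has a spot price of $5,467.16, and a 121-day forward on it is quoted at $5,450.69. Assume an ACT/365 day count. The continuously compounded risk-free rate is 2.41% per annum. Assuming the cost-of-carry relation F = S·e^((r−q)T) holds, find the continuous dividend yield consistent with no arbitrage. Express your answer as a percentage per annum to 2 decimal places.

3.32%

From F = S·e^((r−q)T): (r − q) = ln(F/S)/T
ln(5450.69/5467.16) = ln(0.996987) = -0.003018
(r − q) = -0.003018 / (121/365) = -0.009104
q = r − ln(F/S)/T = 0.0241 + 0.009104 = 0.033204
q = 3.32%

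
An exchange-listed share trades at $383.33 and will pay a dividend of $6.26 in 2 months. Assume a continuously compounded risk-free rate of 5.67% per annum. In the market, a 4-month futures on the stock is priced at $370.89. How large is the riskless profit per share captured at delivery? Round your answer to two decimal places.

PV(dividends) I = 6.26·e^(−0.0567·2/12) = 6.2011
Fair futures F* = (S − I)·e^(rT) = (383.33 − 6.2011)·e^0.018900 = 377.1289 × 1.019080 = 384.3245
Market $370.89 < fair 384.3245: forward underpriced → reverse cash-and-carry (short the stock, invest proceeds at r, pay the dividends, go long the forward).
Profit at T = |F_mkt − F*| = |370.89 − 384.3245| = $13.43 per share

$13.43 per share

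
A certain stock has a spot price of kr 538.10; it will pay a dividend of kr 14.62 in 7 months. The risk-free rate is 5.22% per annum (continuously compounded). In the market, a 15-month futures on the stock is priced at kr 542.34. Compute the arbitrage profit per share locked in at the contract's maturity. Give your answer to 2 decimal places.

PV(dividends) I = 14.62·e^(−0.0522·7/12) = 14.1815
Fair futures F* = (S − I)·e^(rT) = (538.10 − 14.1815)·e^0.065250 = 523.9185 × 1.067426 = 559.2442
Market kr 542.34 < fair 559.2442: forward underpriced → reverse cash-and-carry (short the stock, invest proceeds at r, pay the dividends, go long the forward).
Profit at T = |F_mkt − F*| = |542.34 − 559.2442| = kr 16.90 per share

kr 16.90 per share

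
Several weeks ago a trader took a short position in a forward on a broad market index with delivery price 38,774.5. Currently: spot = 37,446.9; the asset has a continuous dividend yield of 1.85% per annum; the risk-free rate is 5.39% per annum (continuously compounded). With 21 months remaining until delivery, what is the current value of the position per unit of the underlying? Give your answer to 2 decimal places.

Current fair forward for the remaining 21 months: F = S·e^((r − q)·T), (r − q) = 0.0539 − 0.0185 = 0.0354
F = 37446.9 · e^(0.0354 × 21/12) = 37446.9 × 1.06390915 = 39840.0995
Value of long forward = (F − K)·e^(−rT) = (39840.0995 − 38774.5) · e^(−0.0539·21/12)
= 1065.5995 × 0.90998697 = 969.68
Short position value = −(long value) = -969.68

-969.68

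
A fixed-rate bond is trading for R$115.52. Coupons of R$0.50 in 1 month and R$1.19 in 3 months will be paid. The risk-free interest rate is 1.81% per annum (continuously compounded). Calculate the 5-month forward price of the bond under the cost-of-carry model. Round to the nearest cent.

R$114.70

PV(coupons) I = 0.50·e^(−0.0181·1/12) + 1.19·e^(−0.0181·3/12)
I = 0.4992 + 1.1846 = 1.6838
F = (S − I)·e^(rT) = (115.52 − 1.6838) · e^(0.0181·5/12)
= 113.8362 · e^0.007542 = 113.8362 × 1.007571 = R$114.70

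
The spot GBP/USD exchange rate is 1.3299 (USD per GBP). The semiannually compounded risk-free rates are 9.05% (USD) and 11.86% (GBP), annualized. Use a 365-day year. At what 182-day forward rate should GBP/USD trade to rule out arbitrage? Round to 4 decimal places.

By covered interest parity, F = S · (1+r_USD/2)^(2T) / (1+r_GBP/2)^(2T)
= 1.3299 × 1.045123 / 1.059133 = 1.3299 × 0.986772
F = 1.3123 USD per GBP

1.3123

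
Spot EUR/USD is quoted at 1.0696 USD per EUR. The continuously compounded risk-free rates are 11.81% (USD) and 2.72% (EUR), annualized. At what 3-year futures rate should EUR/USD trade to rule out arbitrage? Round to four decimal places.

F = S·e^((r_USD − r_EUR)T) = 1.0696 · e^((0.1181 − 0.0272) × 3)
= 1.0696 · e^0.272700 = 1.0696 × 1.313506
F = 1.4049 USD per EUR

1.4049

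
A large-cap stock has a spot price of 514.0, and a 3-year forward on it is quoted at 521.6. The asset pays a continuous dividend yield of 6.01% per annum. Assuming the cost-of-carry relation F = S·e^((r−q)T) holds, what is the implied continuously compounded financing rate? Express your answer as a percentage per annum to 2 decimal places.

6.50%

From F = S·e^((r−q)T): (r − q) = ln(F/S)/T
ln(521.6/514.0) = ln(1.014786) = 0.014678
(r − q) = 0.014678 / (3) = 0.004893
r = ln(F/S)/T + q = 0.004893 + 0.0601 = 0.064993
r = 6.50%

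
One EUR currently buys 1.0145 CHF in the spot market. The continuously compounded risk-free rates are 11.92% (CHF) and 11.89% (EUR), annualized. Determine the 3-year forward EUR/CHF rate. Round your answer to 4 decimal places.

1.0154

F = S·e^((r_CHF − r_EUR)T) = 1.0145 · e^((0.1192 − 0.1189) × 3)
= 1.0145 · e^0.000900 = 1.0145 × 1.000900
F = 1.0154 CHF per EUR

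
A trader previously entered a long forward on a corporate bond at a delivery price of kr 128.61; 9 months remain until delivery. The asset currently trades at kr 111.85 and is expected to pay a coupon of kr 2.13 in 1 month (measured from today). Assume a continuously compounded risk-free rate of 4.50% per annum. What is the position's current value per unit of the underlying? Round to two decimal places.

-kr 14.61

PV(remaining coupons) I = 2.13·e^(−0.0450·1/12) = 2.1220
Current forward F = (S − I)·e^(rT) = (111.85 − 2.1220)·e^(0.0450·9/12) = 109.7280 × 1.034326 = 113.4945
Value (long) = (F − K)·e^(−rT) = (113.4945 − 128.61) × 0.966813 = -14.6139
Value = -kr 14.61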